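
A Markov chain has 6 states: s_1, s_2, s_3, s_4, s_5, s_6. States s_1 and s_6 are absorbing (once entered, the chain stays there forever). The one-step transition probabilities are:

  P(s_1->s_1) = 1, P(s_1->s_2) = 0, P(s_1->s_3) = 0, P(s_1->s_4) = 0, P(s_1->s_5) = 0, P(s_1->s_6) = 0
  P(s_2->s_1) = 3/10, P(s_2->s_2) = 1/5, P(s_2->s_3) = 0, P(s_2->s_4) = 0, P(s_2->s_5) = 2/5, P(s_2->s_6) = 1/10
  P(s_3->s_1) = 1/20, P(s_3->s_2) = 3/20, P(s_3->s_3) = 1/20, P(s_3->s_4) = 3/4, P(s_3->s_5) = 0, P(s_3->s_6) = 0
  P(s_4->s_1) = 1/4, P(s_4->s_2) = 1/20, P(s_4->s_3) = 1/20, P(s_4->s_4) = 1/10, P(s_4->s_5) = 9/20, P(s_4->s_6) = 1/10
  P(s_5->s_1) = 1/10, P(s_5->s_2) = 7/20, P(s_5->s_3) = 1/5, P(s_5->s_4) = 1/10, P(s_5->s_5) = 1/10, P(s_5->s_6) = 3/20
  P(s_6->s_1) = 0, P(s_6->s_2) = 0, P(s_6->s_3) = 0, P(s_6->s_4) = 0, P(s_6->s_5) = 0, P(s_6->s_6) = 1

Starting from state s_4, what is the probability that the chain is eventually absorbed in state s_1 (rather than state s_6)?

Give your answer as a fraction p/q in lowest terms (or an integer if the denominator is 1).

Answer: 2745/4228

Derivation:
Let a_i = P(absorbed in s_1 | start in state i).
Boundary conditions: a_s_1 = 1, a_s_6 = 0.
For each transient state i, a_i = sum_j P(i->j) * a_j:
  a_s_2 = 3/10*a_s_1 + 1/5*a_s_2 + 0*a_s_3 + 0*a_s_4 + 2/5*a_s_5 + 1/10*a_s_6
  a_s_3 = 1/20*a_s_1 + 3/20*a_s_2 + 1/20*a_s_3 + 3/4*a_s_4 + 0*a_s_5 + 0*a_s_6
  a_s_4 = 1/4*a_s_1 + 1/20*a_s_2 + 1/20*a_s_3 + 1/10*a_s_4 + 9/20*a_s_5 + 1/10*a_s_6
  a_s_5 = 1/10*a_s_1 + 7/20*a_s_2 + 1/5*a_s_3 + 1/10*a_s_4 + 1/10*a_s_5 + 3/20*a_s_6

Substituting a_s_1 = 1 and a_s_6 = 0, rearrange to (I - Q) a = r where r[i] = P(i -> s_1):
  [4/5, 0, 0, -2/5] . (a_s_2, a_s_3, a_s_4, a_s_5) = 3/10
  [-3/20, 19/20, -3/4, 0] . (a_s_2, a_s_3, a_s_4, a_s_5) = 1/20
  [-1/20, -1/20, 9/10, -9/20] . (a_s_2, a_s_3, a_s_4, a_s_5) = 1/4
  [-7/20, -1/5, -1/10, 9/10] . (a_s_2, a_s_3, a_s_4, a_s_5) = 1/10

Solving yields:
  a_s_2 = 4971/7399
  a_s_3 = 19867/29596
  a_s_4 = 2745/4228
  a_s_5 = 17571/29596

Starting state is s_4, so the absorption probability is a_s_4 = 2745/4228.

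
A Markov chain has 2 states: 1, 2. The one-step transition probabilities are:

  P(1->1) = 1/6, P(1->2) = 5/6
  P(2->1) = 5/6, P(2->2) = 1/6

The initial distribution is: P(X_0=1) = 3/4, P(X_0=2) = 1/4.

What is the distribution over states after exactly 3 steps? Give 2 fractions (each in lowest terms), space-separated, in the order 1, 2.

Answer: 23/54 31/54

Derivation:
Propagating the distribution step by step (d_{t+1} = d_t * P):
d_0 = (1=3/4, 2=1/4)
  d_1[1] = 3/4*1/6 + 1/4*5/6 = 1/3
  d_1[2] = 3/4*5/6 + 1/4*1/6 = 2/3
d_1 = (1=1/3, 2=2/3)
  d_2[1] = 1/3*1/6 + 2/3*5/6 = 11/18
  d_2[2] = 1/3*5/6 + 2/3*1/6 = 7/18
d_2 = (1=11/18, 2=7/18)
  d_3[1] = 11/18*1/6 + 7/18*5/6 = 23/54
  d_3[2] = 11/18*5/6 + 7/18*1/6 = 31/54
d_3 = (1=23/54, 2=31/54)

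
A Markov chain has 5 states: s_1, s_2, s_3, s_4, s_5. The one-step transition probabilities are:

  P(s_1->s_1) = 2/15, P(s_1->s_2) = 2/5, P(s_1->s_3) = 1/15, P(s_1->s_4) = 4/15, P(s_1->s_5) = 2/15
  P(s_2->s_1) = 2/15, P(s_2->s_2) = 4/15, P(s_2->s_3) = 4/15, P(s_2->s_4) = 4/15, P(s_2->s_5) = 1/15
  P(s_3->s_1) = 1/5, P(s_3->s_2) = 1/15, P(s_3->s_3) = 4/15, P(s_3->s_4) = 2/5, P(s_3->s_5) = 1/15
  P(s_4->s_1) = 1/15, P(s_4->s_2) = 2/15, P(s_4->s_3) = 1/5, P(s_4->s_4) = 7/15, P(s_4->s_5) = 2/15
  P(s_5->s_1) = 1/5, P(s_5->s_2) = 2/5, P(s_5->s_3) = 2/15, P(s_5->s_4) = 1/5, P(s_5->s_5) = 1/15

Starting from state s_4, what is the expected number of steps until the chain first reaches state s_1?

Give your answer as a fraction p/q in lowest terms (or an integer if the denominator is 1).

Answer: 2232/269

Derivation:
Let h_i = expected steps to first reach s_1 from state i.
Boundary: h_s_1 = 0.
First-step equations for the other states:
  h_s_2 = 1 + 2/15*h_s_1 + 4/15*h_s_2 + 4/15*h_s_3 + 4/15*h_s_4 + 1/15*h_s_5
  h_s_3 = 1 + 1/5*h_s_1 + 1/15*h_s_2 + 4/15*h_s_3 + 2/5*h_s_4 + 1/15*h_s_5
  h_s_4 = 1 + 1/15*h_s_1 + 2/15*h_s_2 + 1/5*h_s_3 + 7/15*h_s_4 + 2/15*h_s_5
  h_s_5 = 1 + 1/5*h_s_1 + 2/5*h_s_2 + 2/15*h_s_3 + 1/5*h_s_4 + 1/15*h_s_5

Substituting h_s_1 = 0 and rearranging gives the linear system (I - Q) h = 1:
  [11/15, -4/15, -4/15, -1/15] . (h_s_2, h_s_3, h_s_4, h_s_5) = 1
  [-1/15, 11/15, -2/5, -1/15] . (h_s_2, h_s_3, h_s_4, h_s_5) = 1
  [-2/15, -1/5, 8/15, -2/15] . (h_s_2, h_s_3, h_s_4, h_s_5) = 1
  [-2/5, -2/15, -1/5, 14/15] . (h_s_2, h_s_3, h_s_4, h_s_5) = 1

Solving yields:
  h_s_2 = 8247/1076
  h_s_3 = 1947/269
  h_s_4 = 2232/269
  h_s_5 = 7713/1076

Starting state is s_4, so the expected hitting time is h_s_4 = 2232/269.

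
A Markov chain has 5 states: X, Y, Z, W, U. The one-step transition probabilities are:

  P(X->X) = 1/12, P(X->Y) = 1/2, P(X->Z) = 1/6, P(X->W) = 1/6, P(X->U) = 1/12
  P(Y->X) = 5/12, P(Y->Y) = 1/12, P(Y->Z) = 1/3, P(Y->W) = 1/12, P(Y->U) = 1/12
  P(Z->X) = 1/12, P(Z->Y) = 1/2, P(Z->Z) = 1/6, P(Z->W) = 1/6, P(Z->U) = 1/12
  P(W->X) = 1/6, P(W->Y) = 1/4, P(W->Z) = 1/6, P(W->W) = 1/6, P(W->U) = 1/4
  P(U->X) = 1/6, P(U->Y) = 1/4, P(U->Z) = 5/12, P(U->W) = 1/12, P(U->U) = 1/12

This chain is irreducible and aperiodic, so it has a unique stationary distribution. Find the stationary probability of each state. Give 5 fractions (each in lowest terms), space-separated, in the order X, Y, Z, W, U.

Answer: 1211/5856 759/2440 7169/29280 161/1220 257/2440

Derivation:
The stationary distribution satisfies pi = pi * P, i.e.:
  pi_X = 1/12*pi_X + 5/12*pi_Y + 1/12*pi_Z + 1/6*pi_W + 1/6*pi_U
  pi_Y = 1/2*pi_X + 1/12*pi_Y + 1/2*pi_Z + 1/4*pi_W + 1/4*pi_U
  pi_Z = 1/6*pi_X + 1/3*pi_Y + 1/6*pi_Z + 1/6*pi_W + 5/12*pi_U
  pi_W = 1/6*pi_X + 1/12*pi_Y + 1/6*pi_Z + 1/6*pi_W + 1/12*pi_U
  pi_U = 1/12*pi_X + 1/12*pi_Y + 1/12*pi_Z + 1/4*pi_W + 1/12*pi_U
with normalization: pi_X + pi_Y + pi_Z + pi_W + pi_U = 1.

Using the first 4 balance equations plus normalization, the linear system A*pi = b is:
  [-11/12, 5/12, 1/12, 1/6, 1/6] . pi = 0
  [1/2, -11/12, 1/2, 1/4, 1/4] . pi = 0
  [1/6, 1/3, -5/6, 1/6, 5/12] . pi = 0
  [1/6, 1/12, 1/6, -5/6, 1/12] . pi = 0
  [1, 1, 1, 1, 1] . pi = 1

Solving yields:
  pi_X = 1211/5856
  pi_Y = 759/2440
  pi_Z = 7169/29280
  pi_W = 161/1220
  pi_U = 257/2440

Verification (pi * P):
  1211/5856*1/12 + 759/2440*5/12 + 7169/29280*1/12 + 161/1220*1/6 + 257/2440*1/6 = 1211/5856 = pi_X  (ok)
  1211/5856*1/2 + 759/2440*1/12 + 7169/29280*1/2 + 161/1220*1/4 + 257/2440*1/4 = 759/2440 = pi_Y  (ok)
  1211/5856*1/6 + 759/2440*1/3 + 7169/29280*1/6 + 161/1220*1/6 + 257/2440*5/12 = 7169/29280 = pi_Z  (ok)
  1211/5856*1/6 + 759/2440*1/12 + 7169/29280*1/6 + 161/1220*1/6 + 257/2440*1/12 = 161/1220 = pi_W  (ok)
  1211/5856*1/12 + 759/2440*1/12 + 7169/29280*1/12 + 161/1220*1/4 + 257/2440*1/12 = 257/2440 = pi_U  (ok)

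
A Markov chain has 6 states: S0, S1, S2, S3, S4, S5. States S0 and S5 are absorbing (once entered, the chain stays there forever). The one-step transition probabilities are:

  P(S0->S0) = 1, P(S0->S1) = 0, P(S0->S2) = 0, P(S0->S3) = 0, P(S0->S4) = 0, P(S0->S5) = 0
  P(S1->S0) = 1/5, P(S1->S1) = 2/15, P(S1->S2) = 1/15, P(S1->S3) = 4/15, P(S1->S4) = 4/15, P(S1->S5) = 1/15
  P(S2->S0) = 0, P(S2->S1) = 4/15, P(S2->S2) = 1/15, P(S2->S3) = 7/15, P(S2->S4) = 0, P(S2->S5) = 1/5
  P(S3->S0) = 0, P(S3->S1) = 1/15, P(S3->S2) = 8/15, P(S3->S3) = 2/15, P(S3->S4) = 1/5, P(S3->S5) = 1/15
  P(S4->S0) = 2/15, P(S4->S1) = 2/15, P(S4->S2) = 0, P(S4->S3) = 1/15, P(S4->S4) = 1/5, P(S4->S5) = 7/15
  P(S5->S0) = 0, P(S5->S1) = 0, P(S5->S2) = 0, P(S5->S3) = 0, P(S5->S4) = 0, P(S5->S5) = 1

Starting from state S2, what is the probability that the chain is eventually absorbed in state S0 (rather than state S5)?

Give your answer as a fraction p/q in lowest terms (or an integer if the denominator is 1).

Let a_i = P(absorbed in S0 | start in state i).
Boundary conditions: a_S0 = 1, a_S5 = 0.
For each transient state i, a_i = sum_j P(i->j) * a_j:
  a_S1 = 1/5*a_S0 + 2/15*a_S1 + 1/15*a_S2 + 4/15*a_S3 + 4/15*a_S4 + 1/15*a_S5
  a_S2 = 0*a_S0 + 4/15*a_S1 + 1/15*a_S2 + 7/15*a_S3 + 0*a_S4 + 1/5*a_S5
  a_S3 = 0*a_S0 + 1/15*a_S1 + 8/15*a_S2 + 2/15*a_S3 + 1/5*a_S4 + 1/15*a_S5
  a_S4 = 2/15*a_S0 + 2/15*a_S1 + 0*a_S2 + 1/15*a_S3 + 1/5*a_S4 + 7/15*a_S5

Substituting a_S0 = 1 and a_S5 = 0, rearrange to (I - Q) a = r where r[i] = P(i -> S0):
  [13/15, -1/15, -4/15, -4/15] . (a_S1, a_S2, a_S3, a_S4) = 1/5
  [-4/15, 14/15, -7/15, 0] . (a_S1, a_S2, a_S3, a_S4) = 0
  [-1/15, -8/15, 13/15, -1/5] . (a_S1, a_S2, a_S3, a_S4) = 0
  [-2/15, 0, -1/15, 4/5] . (a_S1, a_S2, a_S3, a_S4) = 2/15

Solving yields:
  a_S1 = 1449/3659
  a_S2 = 832/3659
  a_S3 = 836/3659
  a_S4 = 921/3659

Starting state is S2, so the absorption probability is a_S2 = 832/3659.

Answer: 832/3659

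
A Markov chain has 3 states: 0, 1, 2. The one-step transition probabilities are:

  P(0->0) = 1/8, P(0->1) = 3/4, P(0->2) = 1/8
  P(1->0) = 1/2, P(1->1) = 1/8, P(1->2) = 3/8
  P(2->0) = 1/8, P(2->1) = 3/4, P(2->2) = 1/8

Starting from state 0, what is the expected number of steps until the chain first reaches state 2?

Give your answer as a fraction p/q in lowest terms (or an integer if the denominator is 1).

Answer: 104/25

Derivation:
Let h_i = expected steps to first reach 2 from state i.
Boundary: h_2 = 0.
First-step equations for the other states:
  h_0 = 1 + 1/8*h_0 + 3/4*h_1 + 1/8*h_2
  h_1 = 1 + 1/2*h_0 + 1/8*h_1 + 3/8*h_2

Substituting h_2 = 0 and rearranging gives the linear system (I - Q) h = 1:
  [7/8, -3/4] . (h_0, h_1) = 1
  [-1/2, 7/8] . (h_0, h_1) = 1

Solving yields:
  h_0 = 104/25
  h_1 = 88/25

Starting state is 0, so the expected hitting time is h_0 = 104/25.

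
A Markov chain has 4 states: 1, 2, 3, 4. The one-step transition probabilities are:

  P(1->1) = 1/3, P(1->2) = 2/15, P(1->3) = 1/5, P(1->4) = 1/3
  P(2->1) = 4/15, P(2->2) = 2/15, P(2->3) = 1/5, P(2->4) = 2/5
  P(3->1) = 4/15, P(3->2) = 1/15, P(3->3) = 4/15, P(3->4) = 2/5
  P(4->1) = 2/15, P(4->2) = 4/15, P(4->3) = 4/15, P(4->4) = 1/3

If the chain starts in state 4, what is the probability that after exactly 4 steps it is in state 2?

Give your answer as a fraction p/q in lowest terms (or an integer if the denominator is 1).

Computing P^4 by repeated multiplication:
P^1 =
  1: [1/3, 2/15, 1/5, 1/3]
  2: [4/15, 2/15, 1/5, 2/5]
  3: [4/15, 1/15, 4/15, 2/5]
  4: [2/15, 4/15, 4/15, 1/3]
P^2 =
  1: [11/45, 37/225, 53/225, 16/45]
  2: [52/225, 13/75, 6/25, 16/45]
  3: [52/225, 38/225, 11/45, 16/45]
  4: [52/225, 4/25, 6/25, 83/225]
P^3 =
  1: [53/225, 557/3375, 808/3375, 9/25]
  2: [88/375, 556/3375, 809/3375, 406/1125]
  3: [88/375, 37/225, 6/25, 406/1125]
  4: [262/1125, 562/3375, 812/3375, 9/25]
P^4 =
  1: [791/3375, 8372/50625, 12148/50625, 1216/3375]
  2: [3952/16875, 8377/50625, 12152/50625, 1216/3375]
  3: [3952/16875, 2792/16875, 4051/16875, 1216/3375]
  4: [3952/16875, 8368/50625, 12152/50625, 6083/16875]

(P^4)[4 -> 2] = 8368/50625

Answer: 8368/50625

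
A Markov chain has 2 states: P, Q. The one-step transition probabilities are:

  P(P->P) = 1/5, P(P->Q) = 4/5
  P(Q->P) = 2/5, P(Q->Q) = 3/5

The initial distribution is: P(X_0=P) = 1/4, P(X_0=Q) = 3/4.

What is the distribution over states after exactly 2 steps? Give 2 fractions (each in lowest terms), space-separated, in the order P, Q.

Answer: 33/100 67/100

Derivation:
Propagating the distribution step by step (d_{t+1} = d_t * P):
d_0 = (P=1/4, Q=3/4)
  d_1[P] = 1/4*1/5 + 3/4*2/5 = 7/20
  d_1[Q] = 1/4*4/5 + 3/4*3/5 = 13/20
d_1 = (P=7/20, Q=13/20)
  d_2[P] = 7/20*1/5 + 13/20*2/5 = 33/100
  d_2[Q] = 7/20*4/5 + 13/20*3/5 = 67/100
d_2 = (P=33/100, Q=67/100)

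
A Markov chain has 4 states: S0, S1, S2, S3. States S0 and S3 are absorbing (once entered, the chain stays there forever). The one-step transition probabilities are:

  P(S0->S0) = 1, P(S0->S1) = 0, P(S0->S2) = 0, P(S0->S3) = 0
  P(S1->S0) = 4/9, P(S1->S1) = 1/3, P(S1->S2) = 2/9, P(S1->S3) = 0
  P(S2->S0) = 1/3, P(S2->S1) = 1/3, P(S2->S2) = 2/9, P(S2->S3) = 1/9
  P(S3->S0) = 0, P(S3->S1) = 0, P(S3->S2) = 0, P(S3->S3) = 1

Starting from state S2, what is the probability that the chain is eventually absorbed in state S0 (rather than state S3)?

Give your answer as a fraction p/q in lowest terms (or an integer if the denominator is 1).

Answer: 5/6

Derivation:
Let a_i = P(absorbed in S0 | start in state i).
Boundary conditions: a_S0 = 1, a_S3 = 0.
For each transient state i, a_i = sum_j P(i->j) * a_j:
  a_S1 = 4/9*a_S0 + 1/3*a_S1 + 2/9*a_S2 + 0*a_S3
  a_S2 = 1/3*a_S0 + 1/3*a_S1 + 2/9*a_S2 + 1/9*a_S3

Substituting a_S0 = 1 and a_S3 = 0, rearrange to (I - Q) a = r where r[i] = P(i -> S0):
  [2/3, -2/9] . (a_S1, a_S2) = 4/9
  [-1/3, 7/9] . (a_S1, a_S2) = 1/3

Solving yields:
  a_S1 = 17/18
  a_S2 = 5/6

Starting state is S2, so the absorption probability is a_S2 = 5/6.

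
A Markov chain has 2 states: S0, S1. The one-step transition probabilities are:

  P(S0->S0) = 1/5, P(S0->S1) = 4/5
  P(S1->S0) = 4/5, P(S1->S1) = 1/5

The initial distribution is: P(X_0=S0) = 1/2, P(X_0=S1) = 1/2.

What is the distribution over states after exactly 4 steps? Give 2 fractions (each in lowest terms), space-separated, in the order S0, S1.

Answer: 1/2 1/2

Derivation:
Propagating the distribution step by step (d_{t+1} = d_t * P):
d_0 = (S0=1/2, S1=1/2)
  d_1[S0] = 1/2*1/5 + 1/2*4/5 = 1/2
  d_1[S1] = 1/2*4/5 + 1/2*1/5 = 1/2
d_1 = (S0=1/2, S1=1/2)
  d_2[S0] = 1/2*1/5 + 1/2*4/5 = 1/2
  d_2[S1] = 1/2*4/5 + 1/2*1/5 = 1/2
d_2 = (S0=1/2, S1=1/2)
  d_3[S0] = 1/2*1/5 + 1/2*4/5 = 1/2
  d_3[S1] = 1/2*4/5 + 1/2*1/5 = 1/2
d_3 = (S0=1/2, S1=1/2)
  d_4[S0] = 1/2*1/5 + 1/2*4/5 = 1/2
  d_4[S1] = 1/2*4/5 + 1/2*1/5 = 1/2
d_4 = (S0=1/2, S1=1/2)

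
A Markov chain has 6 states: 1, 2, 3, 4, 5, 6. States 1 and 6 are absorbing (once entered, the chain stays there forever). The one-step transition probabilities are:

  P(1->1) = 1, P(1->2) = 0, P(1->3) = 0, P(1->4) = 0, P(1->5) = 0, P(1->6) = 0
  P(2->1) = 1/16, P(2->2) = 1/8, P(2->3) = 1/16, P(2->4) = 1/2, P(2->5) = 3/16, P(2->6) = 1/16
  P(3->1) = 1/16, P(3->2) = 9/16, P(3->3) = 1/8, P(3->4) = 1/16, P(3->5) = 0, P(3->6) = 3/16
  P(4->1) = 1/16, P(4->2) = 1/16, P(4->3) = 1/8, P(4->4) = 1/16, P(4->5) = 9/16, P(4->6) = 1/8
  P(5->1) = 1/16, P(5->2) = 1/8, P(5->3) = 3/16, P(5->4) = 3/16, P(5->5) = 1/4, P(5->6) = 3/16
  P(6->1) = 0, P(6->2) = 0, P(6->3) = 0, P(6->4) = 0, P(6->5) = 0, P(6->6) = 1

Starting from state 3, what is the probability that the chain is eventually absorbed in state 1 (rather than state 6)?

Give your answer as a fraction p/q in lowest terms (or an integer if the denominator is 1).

Let a_i = P(absorbed in 1 | start in state i).
Boundary conditions: a_1 = 1, a_6 = 0.
For each transient state i, a_i = sum_j P(i->j) * a_j:
  a_2 = 1/16*a_1 + 1/8*a_2 + 1/16*a_3 + 1/2*a_4 + 3/16*a_5 + 1/16*a_6
  a_3 = 1/16*a_1 + 9/16*a_2 + 1/8*a_3 + 1/16*a_4 + 0*a_5 + 3/16*a_6
  a_4 = 1/16*a_1 + 1/16*a_2 + 1/8*a_3 + 1/16*a_4 + 9/16*a_5 + 1/8*a_6
  a_5 = 1/16*a_1 + 1/8*a_2 + 3/16*a_3 + 3/16*a_4 + 1/4*a_5 + 3/16*a_6

Substituting a_1 = 1 and a_6 = 0, rearrange to (I - Q) a = r where r[i] = P(i -> 1):
  [7/8, -1/16, -1/2, -3/16] . (a_2, a_3, a_4, a_5) = 1/16
  [-9/16, 7/8, -1/16, 0] . (a_2, a_3, a_4, a_5) = 1/16
  [-1/16, -1/8, 15/16, -9/16] . (a_2, a_3, a_4, a_5) = 1/16
  [-1/8, -3/16, -3/16, 3/4] . (a_2, a_3, a_4, a_5) = 1/16

Solving yields:
  a_2 = 1979/6025
  a_3 = 1833/6025
  a_4 = 1826/6025
  a_5 = 1048/3615

Starting state is 3, so the absorption probability is a_3 = 1833/6025.

Answer: 1833/6025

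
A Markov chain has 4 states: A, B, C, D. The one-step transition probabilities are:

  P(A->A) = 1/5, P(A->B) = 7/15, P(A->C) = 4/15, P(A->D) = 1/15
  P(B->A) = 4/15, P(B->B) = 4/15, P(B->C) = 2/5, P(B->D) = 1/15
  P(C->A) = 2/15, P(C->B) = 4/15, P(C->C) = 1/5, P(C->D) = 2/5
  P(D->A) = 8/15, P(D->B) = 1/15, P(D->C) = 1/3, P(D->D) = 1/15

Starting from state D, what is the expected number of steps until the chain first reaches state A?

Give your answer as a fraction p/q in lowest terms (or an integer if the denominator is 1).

Let h_i = expected steps to first reach A from state i.
Boundary: h_A = 0.
First-step equations for the other states:
  h_B = 1 + 4/15*h_A + 4/15*h_B + 2/5*h_C + 1/15*h_D
  h_C = 1 + 2/15*h_A + 4/15*h_B + 1/5*h_C + 2/5*h_D
  h_D = 1 + 8/15*h_A + 1/15*h_B + 1/3*h_C + 1/15*h_D

Substituting h_A = 0 and rearranging gives the linear system (I - Q) h = 1:
  [11/15, -2/5, -1/15] . (h_B, h_C, h_D) = 1
  [-4/15, 4/5, -2/5] . (h_B, h_C, h_D) = 1
  [-1/15, -1/3, 14/15] . (h_B, h_C, h_D) = 1

Solving yields:
  h_B = 4125/1114
  h_C = 4275/1114
  h_D = 3015/1114

Starting state is D, so the expected hitting time is h_D = 3015/1114.

Answer: 3015/1114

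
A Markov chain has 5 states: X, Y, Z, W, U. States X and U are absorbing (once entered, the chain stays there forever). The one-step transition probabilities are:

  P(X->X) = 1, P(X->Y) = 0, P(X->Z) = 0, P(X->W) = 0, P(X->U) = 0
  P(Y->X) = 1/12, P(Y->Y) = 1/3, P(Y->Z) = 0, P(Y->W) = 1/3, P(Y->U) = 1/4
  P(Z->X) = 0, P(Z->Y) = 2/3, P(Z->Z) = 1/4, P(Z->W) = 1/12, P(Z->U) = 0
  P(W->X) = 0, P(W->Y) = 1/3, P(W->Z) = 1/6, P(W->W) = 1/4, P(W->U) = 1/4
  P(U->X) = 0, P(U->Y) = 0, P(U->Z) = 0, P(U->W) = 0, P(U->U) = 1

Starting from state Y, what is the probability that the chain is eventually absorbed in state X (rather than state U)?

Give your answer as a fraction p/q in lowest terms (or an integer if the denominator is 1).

Answer: 79/424

Derivation:
Let a_i = P(absorbed in X | start in state i).
Boundary conditions: a_X = 1, a_U = 0.
For each transient state i, a_i = sum_j P(i->j) * a_j:
  a_Y = 1/12*a_X + 1/3*a_Y + 0*a_Z + 1/3*a_W + 1/4*a_U
  a_Z = 0*a_X + 2/3*a_Y + 1/4*a_Z + 1/12*a_W + 0*a_U
  a_W = 0*a_X + 1/3*a_Y + 1/6*a_Z + 1/4*a_W + 1/4*a_U

Substituting a_X = 1 and a_U = 0, rearrange to (I - Q) a = r where r[i] = P(i -> X):
  [2/3, 0, -1/3] . (a_Y, a_Z, a_W) = 1/12
  [-2/3, 3/4, -1/12] . (a_Y, a_Z, a_W) = 0
  [-1/3, -1/6, 3/4] . (a_Y, a_Z, a_W) = 0

Solving yields:
  a_Y = 79/424
  a_Z = 19/106
  a_W = 13/106

Starting state is Y, so the absorption probability is a_Y = 79/424.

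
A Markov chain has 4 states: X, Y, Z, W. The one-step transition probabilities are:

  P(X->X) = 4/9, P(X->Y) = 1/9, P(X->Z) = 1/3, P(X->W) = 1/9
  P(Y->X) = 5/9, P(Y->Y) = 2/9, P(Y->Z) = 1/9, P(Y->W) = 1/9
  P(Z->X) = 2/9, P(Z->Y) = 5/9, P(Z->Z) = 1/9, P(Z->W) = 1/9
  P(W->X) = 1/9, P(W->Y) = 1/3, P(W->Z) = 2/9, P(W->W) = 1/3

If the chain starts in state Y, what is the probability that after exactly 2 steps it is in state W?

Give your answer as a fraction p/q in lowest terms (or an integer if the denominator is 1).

Computing P^2 by repeated multiplication:
P^1 =
  X: [4/9, 1/9, 1/3, 1/9]
  Y: [5/9, 2/9, 1/9, 1/9]
  Z: [2/9, 5/9, 1/9, 1/9]
  W: [1/9, 1/3, 2/9, 1/3]
P^2 =
  X: [28/81, 8/27, 2/9, 11/81]
  Y: [11/27, 17/81, 20/81, 11/81]
  Z: [4/9, 20/81, 14/81, 11/81]
  W: [26/81, 26/81, 14/81, 5/27]

(P^2)[Y -> W] = 11/81

Answer: 11/81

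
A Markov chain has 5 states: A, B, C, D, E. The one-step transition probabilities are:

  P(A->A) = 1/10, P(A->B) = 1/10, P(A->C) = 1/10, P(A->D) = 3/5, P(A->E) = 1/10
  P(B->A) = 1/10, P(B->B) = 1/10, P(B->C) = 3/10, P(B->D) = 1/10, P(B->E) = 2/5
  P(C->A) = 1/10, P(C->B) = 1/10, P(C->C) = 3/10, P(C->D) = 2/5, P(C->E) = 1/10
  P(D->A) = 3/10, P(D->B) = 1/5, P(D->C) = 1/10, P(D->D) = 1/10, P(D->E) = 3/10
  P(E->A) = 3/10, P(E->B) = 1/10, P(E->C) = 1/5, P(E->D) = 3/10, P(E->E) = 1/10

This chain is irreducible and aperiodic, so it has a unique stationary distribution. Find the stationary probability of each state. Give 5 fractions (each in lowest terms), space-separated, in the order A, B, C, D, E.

Answer: 21/106 281/2173 791/4346 637/2173 429/2173

Derivation:
The stationary distribution satisfies pi = pi * P, i.e.:
  pi_A = 1/10*pi_A + 1/10*pi_B + 1/10*pi_C + 3/10*pi_D + 3/10*pi_E
  pi_B = 1/10*pi_A + 1/10*pi_B + 1/10*pi_C + 1/5*pi_D + 1/10*pi_E
  pi_C = 1/10*pi_A + 3/10*pi_B + 3/10*pi_C + 1/10*pi_D + 1/5*pi_E
  pi_D = 3/5*pi_A + 1/10*pi_B + 2/5*pi_C + 1/10*pi_D + 3/10*pi_E
  pi_E = 1/10*pi_A + 2/5*pi_B + 1/10*pi_C + 3/10*pi_D + 1/10*pi_E
with normalization: pi_A + pi_B + pi_C + pi_D + pi_E = 1.

Using the first 4 balance equations plus normalization, the linear system A*pi = b is:
  [-9/10, 1/10, 1/10, 3/10, 3/10] . pi = 0
  [1/10, -9/10, 1/10, 1/5, 1/10] . pi = 0
  [1/10, 3/10, -7/10, 1/10, 1/5] . pi = 0
  [3/5, 1/10, 2/5, -9/10, 3/10] . pi = 0
  [1, 1, 1, 1, 1] . pi = 1

Solving yields:
  pi_A = 21/106
  pi_B = 281/2173
  pi_C = 791/4346
  pi_D = 637/2173
  pi_E = 429/2173

Verification (pi * P):
  21/106*1/10 + 281/2173*1/10 + 791/4346*1/10 + 637/2173*3/10 + 429/2173*3/10 = 21/106 = pi_A  (ok)
  21/106*1/10 + 281/2173*1/10 + 791/4346*1/10 + 637/2173*1/5 + 429/2173*1/10 = 281/2173 = pi_B  (ok)
  21/106*1/10 + 281/2173*3/10 + 791/4346*3/10 + 637/2173*1/10 + 429/2173*1/5 = 791/4346 = pi_C  (ok)
  21/106*3/5 + 281/2173*1/10 + 791/4346*2/5 + 637/2173*1/10 + 429/2173*3/10 = 637/2173 = pi_D  (ok)
  21/106*1/10 + 281/2173*2/5 + 791/4346*1/10 + 637/2173*3/10 + 429/2173*1/10 = 429/2173 = pi_E  (ok)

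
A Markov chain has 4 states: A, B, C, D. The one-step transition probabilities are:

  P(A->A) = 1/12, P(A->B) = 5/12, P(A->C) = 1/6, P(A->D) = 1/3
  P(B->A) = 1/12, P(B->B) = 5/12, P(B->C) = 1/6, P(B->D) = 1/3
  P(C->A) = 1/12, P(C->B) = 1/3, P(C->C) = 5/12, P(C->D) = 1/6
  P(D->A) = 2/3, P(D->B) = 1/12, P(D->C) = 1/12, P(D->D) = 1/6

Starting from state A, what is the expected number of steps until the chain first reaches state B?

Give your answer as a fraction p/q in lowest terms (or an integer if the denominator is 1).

Let h_i = expected steps to first reach B from state i.
Boundary: h_B = 0.
First-step equations for the other states:
  h_A = 1 + 1/12*h_A + 5/12*h_B + 1/6*h_C + 1/3*h_D
  h_C = 1 + 1/12*h_A + 1/3*h_B + 5/12*h_C + 1/6*h_D
  h_D = 1 + 2/3*h_A + 1/12*h_B + 1/12*h_C + 1/6*h_D

Substituting h_B = 0 and rearranging gives the linear system (I - Q) h = 1:
  [11/12, -1/6, -1/3] . (h_A, h_C, h_D) = 1
  [-1/12, 7/12, -1/6] . (h_A, h_C, h_D) = 1
  [-2/3, -1/12, 5/6] . (h_A, h_C, h_D) = 1

Solving yields:
  h_A = 124/39
  h_C = 10/3
  h_D = 53/13

Starting state is A, so the expected hitting time is h_A = 124/39.

Answer: 124/39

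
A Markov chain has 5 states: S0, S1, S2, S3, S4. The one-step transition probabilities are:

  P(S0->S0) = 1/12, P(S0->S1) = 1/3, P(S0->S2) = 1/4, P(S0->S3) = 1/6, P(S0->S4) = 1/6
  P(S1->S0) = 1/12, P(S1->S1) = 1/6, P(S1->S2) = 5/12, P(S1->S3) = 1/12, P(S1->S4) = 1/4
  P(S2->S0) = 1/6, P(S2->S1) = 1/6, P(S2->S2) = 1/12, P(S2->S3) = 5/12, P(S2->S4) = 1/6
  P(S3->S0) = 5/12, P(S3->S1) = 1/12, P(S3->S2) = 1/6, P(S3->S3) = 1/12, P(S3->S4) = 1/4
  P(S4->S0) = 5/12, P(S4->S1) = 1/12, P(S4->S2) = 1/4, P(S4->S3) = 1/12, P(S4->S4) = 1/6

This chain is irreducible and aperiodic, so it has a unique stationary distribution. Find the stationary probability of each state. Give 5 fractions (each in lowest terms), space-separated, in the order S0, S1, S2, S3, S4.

Answer: 7285/32131 5569/32131 7273/32131 519/2921 6295/32131

Derivation:
The stationary distribution satisfies pi = pi * P, i.e.:
  pi_S0 = 1/12*pi_S0 + 1/12*pi_S1 + 1/6*pi_S2 + 5/12*pi_S3 + 5/12*pi_S4
  pi_S1 = 1/3*pi_S0 + 1/6*pi_S1 + 1/6*pi_S2 + 1/12*pi_S3 + 1/12*pi_S4
  pi_S2 = 1/4*pi_S0 + 5/12*pi_S1 + 1/12*pi_S2 + 1/6*pi_S3 + 1/4*pi_S4
  pi_S3 = 1/6*pi_S0 + 1/12*pi_S1 + 5/12*pi_S2 + 1/12*pi_S3 + 1/12*pi_S4
  pi_S4 = 1/6*pi_S0 + 1/4*pi_S1 + 1/6*pi_S2 + 1/4*pi_S3 + 1/6*pi_S4
with normalization: pi_S0 + pi_S1 + pi_S2 + pi_S3 + pi_S4 = 1.

Using the first 4 balance equations plus normalization, the linear system A*pi = b is:
  [-11/12, 1/12, 1/6, 5/12, 5/12] . pi = 0
  [1/3, -5/6, 1/6, 1/12, 1/12] . pi = 0
  [1/4, 5/12, -11/12, 1/6, 1/4] . pi = 0
  [1/6, 1/12, 5/12, -11/12, 1/12] . pi = 0
  [1, 1, 1, 1, 1] . pi = 1

Solving yields:
  pi_S0 = 7285/32131
  pi_S1 = 5569/32131
  pi_S2 = 7273/32131
  pi_S3 = 519/2921
  pi_S4 = 6295/32131

Verification (pi * P):
  7285/32131*1/12 + 5569/32131*1/12 + 7273/32131*1/6 + 519/2921*5/12 + 6295/32131*5/12 = 7285/32131 = pi_S0  (ok)
  7285/32131*1/3 + 5569/32131*1/6 + 7273/32131*1/6 + 519/2921*1/12 + 6295/32131*1/12 = 5569/32131 = pi_S1  (ok)
  7285/32131*1/4 + 5569/32131*5/12 + 7273/32131*1/12 + 519/2921*1/6 + 6295/32131*1/4 = 7273/32131 = pi_S2  (ok)
  7285/32131*1/6 + 5569/32131*1/12 + 7273/32131*5/12 + 519/2921*1/12 + 6295/32131*1/12 = 519/2921 = pi_S3  (ok)
  7285/32131*1/6 + 5569/32131*1/4 + 7273/32131*1/6 + 519/2921*1/4 + 6295/32131*1/6 = 6295/32131 = pi_S4  (ok)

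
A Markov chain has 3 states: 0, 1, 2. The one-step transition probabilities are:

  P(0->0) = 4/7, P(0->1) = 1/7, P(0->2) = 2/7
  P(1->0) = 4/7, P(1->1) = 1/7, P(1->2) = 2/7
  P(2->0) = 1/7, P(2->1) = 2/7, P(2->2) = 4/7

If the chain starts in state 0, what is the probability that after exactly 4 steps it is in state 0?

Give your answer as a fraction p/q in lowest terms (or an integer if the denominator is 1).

Computing P^4 by repeated multiplication:
P^1 =
  0: [4/7, 1/7, 2/7]
  1: [4/7, 1/7, 2/7]
  2: [1/7, 2/7, 4/7]
P^2 =
  0: [22/49, 9/49, 18/49]
  1: [22/49, 9/49, 18/49]
  2: [16/49, 11/49, 22/49]
P^3 =
  0: [142/343, 67/343, 134/343]
  1: [142/343, 67/343, 134/343]
  2: [130/343, 71/343, 142/343]
P^4 =
  0: [970/2401, 477/2401, 954/2401]
  1: [970/2401, 477/2401, 954/2401]
  2: [946/2401, 485/2401, 970/2401]

(P^4)[0 -> 0] = 970/2401

Answer: 970/2401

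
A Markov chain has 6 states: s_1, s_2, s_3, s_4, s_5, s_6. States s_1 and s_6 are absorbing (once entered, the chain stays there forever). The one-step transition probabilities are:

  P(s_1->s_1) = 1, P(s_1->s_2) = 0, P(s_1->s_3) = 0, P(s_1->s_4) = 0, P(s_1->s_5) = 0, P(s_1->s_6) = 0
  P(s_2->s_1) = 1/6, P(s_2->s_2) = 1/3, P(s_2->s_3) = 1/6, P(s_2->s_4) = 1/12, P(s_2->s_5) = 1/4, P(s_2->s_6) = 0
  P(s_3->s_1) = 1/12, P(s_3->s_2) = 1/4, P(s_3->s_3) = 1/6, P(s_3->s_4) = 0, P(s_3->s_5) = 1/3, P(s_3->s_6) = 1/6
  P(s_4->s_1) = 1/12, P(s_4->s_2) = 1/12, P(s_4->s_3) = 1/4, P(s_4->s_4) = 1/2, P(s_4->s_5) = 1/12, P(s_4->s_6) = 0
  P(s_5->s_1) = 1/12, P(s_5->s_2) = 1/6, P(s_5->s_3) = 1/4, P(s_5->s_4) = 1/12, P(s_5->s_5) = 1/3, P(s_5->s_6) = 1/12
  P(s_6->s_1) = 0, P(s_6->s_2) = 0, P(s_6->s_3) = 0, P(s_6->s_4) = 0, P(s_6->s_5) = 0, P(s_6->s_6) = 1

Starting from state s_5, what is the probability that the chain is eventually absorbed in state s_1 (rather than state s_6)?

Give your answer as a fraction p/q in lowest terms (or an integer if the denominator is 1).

Answer: 1111/1930

Derivation:
Let a_i = P(absorbed in s_1 | start in state i).
Boundary conditions: a_s_1 = 1, a_s_6 = 0.
For each transient state i, a_i = sum_j P(i->j) * a_j:
  a_s_2 = 1/6*a_s_1 + 1/3*a_s_2 + 1/6*a_s_3 + 1/12*a_s_4 + 1/4*a_s_5 + 0*a_s_6
  a_s_3 = 1/12*a_s_1 + 1/4*a_s_2 + 1/6*a_s_3 + 0*a_s_4 + 1/3*a_s_5 + 1/6*a_s_6
  a_s_4 = 1/12*a_s_1 + 1/12*a_s_2 + 1/4*a_s_3 + 1/2*a_s_4 + 1/12*a_s_5 + 0*a_s_6
  a_s_5 = 1/12*a_s_1 + 1/6*a_s_2 + 1/4*a_s_3 + 1/12*a_s_4 + 1/3*a_s_5 + 1/12*a_s_6

Substituting a_s_1 = 1 and a_s_6 = 0, rearrange to (I - Q) a = r where r[i] = P(i -> s_1):
  [2/3, -1/6, -1/12, -1/4] . (a_s_2, a_s_3, a_s_4, a_s_5) = 1/6
  [-1/4, 5/6, 0, -1/3] . (a_s_2, a_s_3, a_s_4, a_s_5) = 1/12
  [-1/12, -1/4, 1/2, -1/12] . (a_s_2, a_s_3, a_s_4, a_s_5) = 1/12
  [-1/6, -1/4, -1/12, 2/3] . (a_s_2, a_s_3, a_s_4, a_s_5) = 1/12

Solving yields:
  a_s_2 = 656/965
  a_s_3 = 1031/1930
  a_s_4 = 1241/1930
  a_s_5 = 1111/1930

Starting state is s_5, so the absorption probability is a_s_5 = 1111/1930.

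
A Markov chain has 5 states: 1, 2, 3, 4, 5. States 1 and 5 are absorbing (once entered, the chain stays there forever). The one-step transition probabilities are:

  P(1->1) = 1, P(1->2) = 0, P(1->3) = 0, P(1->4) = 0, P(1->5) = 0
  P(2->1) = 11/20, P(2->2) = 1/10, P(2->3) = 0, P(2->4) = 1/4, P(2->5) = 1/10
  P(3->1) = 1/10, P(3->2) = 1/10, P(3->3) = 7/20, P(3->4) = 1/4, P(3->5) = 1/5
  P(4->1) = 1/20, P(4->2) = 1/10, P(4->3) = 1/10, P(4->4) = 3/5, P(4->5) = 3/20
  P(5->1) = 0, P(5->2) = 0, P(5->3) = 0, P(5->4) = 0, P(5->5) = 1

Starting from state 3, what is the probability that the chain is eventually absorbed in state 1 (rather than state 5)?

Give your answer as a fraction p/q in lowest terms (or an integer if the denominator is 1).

Let a_i = P(absorbed in 1 | start in state i).
Boundary conditions: a_1 = 1, a_5 = 0.
For each transient state i, a_i = sum_j P(i->j) * a_j:
  a_2 = 11/20*a_1 + 1/10*a_2 + 0*a_3 + 1/4*a_4 + 1/10*a_5
  a_3 = 1/10*a_1 + 1/10*a_2 + 7/20*a_3 + 1/4*a_4 + 1/5*a_5
  a_4 = 1/20*a_1 + 1/10*a_2 + 1/10*a_3 + 3/5*a_4 + 3/20*a_5

Substituting a_1 = 1 and a_5 = 0, rearrange to (I - Q) a = r where r[i] = P(i -> 1):
  [9/10, 0, -1/4] . (a_2, a_3, a_4) = 11/20
  [-1/10, 13/20, -1/4] . (a_2, a_3, a_4) = 1/10
  [-1/10, -1/10, 2/5] . (a_2, a_3, a_4) = 1/20

Solving yields:
  a_2 = 373/514
  a_3 = 109/257
  a_4 = 106/257

Starting state is 3, so the absorption probability is a_3 = 109/257.

Answer: 109/257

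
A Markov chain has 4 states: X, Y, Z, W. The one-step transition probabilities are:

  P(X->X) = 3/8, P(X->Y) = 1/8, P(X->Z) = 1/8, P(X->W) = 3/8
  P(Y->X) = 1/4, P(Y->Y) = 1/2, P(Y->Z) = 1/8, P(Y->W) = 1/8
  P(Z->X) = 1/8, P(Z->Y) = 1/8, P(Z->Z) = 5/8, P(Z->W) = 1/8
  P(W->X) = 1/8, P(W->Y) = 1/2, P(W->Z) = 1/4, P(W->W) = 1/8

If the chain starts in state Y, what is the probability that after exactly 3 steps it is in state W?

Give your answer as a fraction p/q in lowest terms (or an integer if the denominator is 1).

Answer: 3/16

Derivation:
Computing P^3 by repeated multiplication:
P^1 =
  X: [3/8, 1/8, 1/8, 3/8]
  Y: [1/4, 1/2, 1/8, 1/8]
  Z: [1/8, 1/8, 5/8, 1/8]
  W: [1/8, 1/2, 1/4, 1/8]
P^2 =
  X: [15/64, 5/16, 15/64, 7/32]
  Y: [1/4, 23/64, 13/64, 3/16]
  Z: [11/64, 7/32, 29/64, 5/32]
  W: [7/32, 23/64, 17/64, 5/32]
P^3 =
  X: [57/256, 83/256, 69/256, 47/256]
  Y: [119/512, 169/512, 1/4, 3/16]
  Z: [25/128, 17/64, 95/256, 43/256]
  W: [115/512, 163/512, 71/256, 23/128]

(P^3)[Y -> W] = 3/16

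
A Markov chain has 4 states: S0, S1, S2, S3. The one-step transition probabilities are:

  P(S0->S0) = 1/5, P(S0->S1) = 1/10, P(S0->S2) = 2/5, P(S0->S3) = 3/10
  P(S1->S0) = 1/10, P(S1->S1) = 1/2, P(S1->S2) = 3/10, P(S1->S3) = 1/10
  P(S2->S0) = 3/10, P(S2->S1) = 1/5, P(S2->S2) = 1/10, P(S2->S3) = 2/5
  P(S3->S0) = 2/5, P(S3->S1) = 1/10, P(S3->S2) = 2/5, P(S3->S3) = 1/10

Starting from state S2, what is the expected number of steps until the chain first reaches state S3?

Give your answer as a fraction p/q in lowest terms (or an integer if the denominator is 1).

Answer: 375/113

Derivation:
Let h_i = expected steps to first reach S3 from state i.
Boundary: h_S3 = 0.
First-step equations for the other states:
  h_S0 = 1 + 1/5*h_S0 + 1/10*h_S1 + 2/5*h_S2 + 3/10*h_S3
  h_S1 = 1 + 1/10*h_S0 + 1/2*h_S1 + 3/10*h_S2 + 1/10*h_S3
  h_S2 = 1 + 3/10*h_S0 + 1/5*h_S1 + 1/10*h_S2 + 2/5*h_S3

Substituting h_S3 = 0 and rearranging gives the linear system (I - Q) h = 1:
  [4/5, -1/10, -2/5] . (h_S0, h_S1, h_S2) = 1
  [-1/10, 1/2, -3/10] . (h_S0, h_S1, h_S2) = 1
  [-3/10, -1/5, 9/10] . (h_S0, h_S1, h_S2) = 1

Solving yields:
  h_S0 = 395/113
  h_S1 = 530/113
  h_S2 = 375/113

Starting state is S2, so the expected hitting time is h_S2 = 375/113.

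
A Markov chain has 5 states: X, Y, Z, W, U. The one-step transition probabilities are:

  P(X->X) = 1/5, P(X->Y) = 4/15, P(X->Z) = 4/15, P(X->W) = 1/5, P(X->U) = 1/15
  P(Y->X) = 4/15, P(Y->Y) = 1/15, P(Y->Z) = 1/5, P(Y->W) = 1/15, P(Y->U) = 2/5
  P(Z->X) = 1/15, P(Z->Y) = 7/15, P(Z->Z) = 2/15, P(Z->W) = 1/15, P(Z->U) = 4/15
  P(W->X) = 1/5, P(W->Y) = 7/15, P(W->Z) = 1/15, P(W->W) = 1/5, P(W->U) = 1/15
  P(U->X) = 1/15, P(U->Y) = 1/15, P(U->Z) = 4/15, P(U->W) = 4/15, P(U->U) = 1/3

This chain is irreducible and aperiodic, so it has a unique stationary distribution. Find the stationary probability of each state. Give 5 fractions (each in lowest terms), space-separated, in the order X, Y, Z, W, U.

Answer: 472/3015 2161/9045 1747/9045 32/201 2281/9045

Derivation:
The stationary distribution satisfies pi = pi * P, i.e.:
  pi_X = 1/5*pi_X + 4/15*pi_Y + 1/15*pi_Z + 1/5*pi_W + 1/15*pi_U
  pi_Y = 4/15*pi_X + 1/15*pi_Y + 7/15*pi_Z + 7/15*pi_W + 1/15*pi_U
  pi_Z = 4/15*pi_X + 1/5*pi_Y + 2/15*pi_Z + 1/15*pi_W + 4/15*pi_U
  pi_W = 1/5*pi_X + 1/15*pi_Y + 1/15*pi_Z + 1/5*pi_W + 4/15*pi_U
  pi_U = 1/15*pi_X + 2/5*pi_Y + 4/15*pi_Z + 1/15*pi_W + 1/3*pi_U
with normalization: pi_X + pi_Y + pi_Z + pi_W + pi_U = 1.

Using the first 4 balance equations plus normalization, the linear system A*pi = b is:
  [-4/5, 4/15, 1/15, 1/5, 1/15] . pi = 0
  [4/15, -14/15, 7/15, 7/15, 1/15] . pi = 0
  [4/15, 1/5, -13/15, 1/15, 4/15] . pi = 0
  [1/5, 1/15, 1/15, -4/5, 4/15] . pi = 0
  [1, 1, 1, 1, 1] . pi = 1

Solving yields:
  pi_X = 472/3015
  pi_Y = 2161/9045
  pi_Z = 1747/9045
  pi_W = 32/201
  pi_U = 2281/9045

Verification (pi * P):
  472/3015*1/5 + 2161/9045*4/15 + 1747/9045*1/15 + 32/201*1/5 + 2281/9045*1/15 = 472/3015 = pi_X  (ok)
  472/3015*4/15 + 2161/9045*1/15 + 1747/9045*7/15 + 32/201*7/15 + 2281/9045*1/15 = 2161/9045 = pi_Y  (ok)
  472/3015*4/15 + 2161/9045*1/5 + 1747/9045*2/15 + 32/201*1/15 + 2281/9045*4/15 = 1747/9045 = pi_Z  (ok)
  472/3015*1/5 + 2161/9045*1/15 + 1747/9045*1/15 + 32/201*1/5 + 2281/9045*4/15 = 32/201 = pi_W  (ok)
  472/3015*1/15 + 2161/9045*2/5 + 1747/9045*4/15 + 32/201*1/15 + 2281/9045*1/3 = 2281/9045 = pi_U  (ok)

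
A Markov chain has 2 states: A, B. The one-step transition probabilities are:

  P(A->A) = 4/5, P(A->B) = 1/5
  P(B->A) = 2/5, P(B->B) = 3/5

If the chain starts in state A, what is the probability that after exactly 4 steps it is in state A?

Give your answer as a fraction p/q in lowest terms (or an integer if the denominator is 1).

Computing P^4 by repeated multiplication:
P^1 =
  A: [4/5, 1/5]
  B: [2/5, 3/5]
P^2 =
  A: [18/25, 7/25]
  B: [14/25, 11/25]
P^3 =
  A: [86/125, 39/125]
  B: [78/125, 47/125]
P^4 =
  A: [422/625, 203/625]
  B: [406/625, 219/625]

(P^4)[A -> A] = 422/625

Answer: 422/625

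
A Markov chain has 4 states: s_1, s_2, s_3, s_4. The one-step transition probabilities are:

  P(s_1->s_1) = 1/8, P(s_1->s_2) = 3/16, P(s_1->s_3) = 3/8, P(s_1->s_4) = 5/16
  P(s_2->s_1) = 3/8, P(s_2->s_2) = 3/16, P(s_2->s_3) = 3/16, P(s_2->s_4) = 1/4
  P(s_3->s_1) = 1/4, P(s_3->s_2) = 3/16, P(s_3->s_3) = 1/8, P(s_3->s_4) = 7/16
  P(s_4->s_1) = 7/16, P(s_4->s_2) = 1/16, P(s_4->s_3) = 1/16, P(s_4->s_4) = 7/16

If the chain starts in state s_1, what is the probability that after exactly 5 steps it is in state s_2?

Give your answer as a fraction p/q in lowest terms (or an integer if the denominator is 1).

Answer: 18453/131072

Derivation:
Computing P^5 by repeated multiplication:
P^1 =
  s_1: [1/8, 3/16, 3/8, 5/16]
  s_2: [3/8, 3/16, 3/16, 1/4]
  s_3: [1/4, 3/16, 1/8, 7/16]
  s_4: [7/16, 1/16, 1/16, 7/16]
P^2 =
  s_1: [81/256, 19/128, 19/128, 99/256]
  s_2: [35/128, 5/32, 55/256, 91/256]
  s_3: [83/256, 17/128, 11/64, 95/256]
  s_4: [73/256, 17/128, 27/128, 95/256]
P^3 =
  s_1: [1235/4096, 285/2048, 775/4096, 379/1024]
  s_2: [1237/4096, 293/2048, 741/4096, 383/1024]
  s_3: [1211/4096, 289/2048, 783/4096, 381/1024]
  s_4: [1231/4096, 289/2048, 743/4096, 193/512]
P^4 =
  s_1: [9801/32768, 1157/8192, 6093/32768, 6123/16384]
  s_2: [9839/32768, 1153/8192, 6097/32768, 3055/8192]
  s_3: [9845/32768, 1155/8192, 6045/32768, 6129/16384]
  s_4: [9855/32768, 575/4096, 6075/32768, 6119/16384]
P^5 =
  s_1: [19683/65536, 18453/131072, 48561/262144, 97945/262144]
  s_2: [78639/262144, 9233/65536, 24321/131072, 97931/262144]
  s_3: [39349/131072, 18447/131072, 48639/262144, 97913/262144]
  s_4: [39319/131072, 18457/131072, 48659/262144, 97933/262144]

(P^5)[s_1 -> s_2] = 18453/131072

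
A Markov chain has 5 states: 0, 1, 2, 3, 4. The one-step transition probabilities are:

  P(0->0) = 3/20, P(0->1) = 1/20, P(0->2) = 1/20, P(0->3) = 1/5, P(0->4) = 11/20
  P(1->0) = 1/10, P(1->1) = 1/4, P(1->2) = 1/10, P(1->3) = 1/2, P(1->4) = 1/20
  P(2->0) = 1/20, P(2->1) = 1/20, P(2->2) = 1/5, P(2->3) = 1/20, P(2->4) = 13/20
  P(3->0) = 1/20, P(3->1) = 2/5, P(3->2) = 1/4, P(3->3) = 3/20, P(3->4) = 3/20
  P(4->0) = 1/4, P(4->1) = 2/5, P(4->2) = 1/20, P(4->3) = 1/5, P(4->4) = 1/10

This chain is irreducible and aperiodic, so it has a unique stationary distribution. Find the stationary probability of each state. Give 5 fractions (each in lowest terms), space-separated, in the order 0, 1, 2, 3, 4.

The stationary distribution satisfies pi = pi * P, i.e.:
  pi_0 = 3/20*pi_0 + 1/10*pi_1 + 1/20*pi_2 + 1/20*pi_3 + 1/4*pi_4
  pi_1 = 1/20*pi_0 + 1/4*pi_1 + 1/20*pi_2 + 2/5*pi_3 + 2/5*pi_4
  pi_2 = 1/20*pi_0 + 1/10*pi_1 + 1/5*pi_2 + 1/4*pi_3 + 1/20*pi_4
  pi_3 = 1/5*pi_0 + 1/2*pi_1 + 1/20*pi_2 + 3/20*pi_3 + 1/5*pi_4
  pi_4 = 11/20*pi_0 + 1/20*pi_1 + 13/20*pi_2 + 3/20*pi_3 + 1/10*pi_4
with normalization: pi_0 + pi_1 + pi_2 + pi_3 + pi_4 = 1.

Using the first 4 balance equations plus normalization, the linear system A*pi = b is:
  [-17/20, 1/10, 1/20, 1/20, 1/4] . pi = 0
  [1/20, -3/4, 1/20, 2/5, 2/5] . pi = 0
  [1/20, 1/10, -4/5, 1/4, 1/20] . pi = 0
  [1/5, 1/2, 1/20, -17/20, 1/5] . pi = 0
  [1, 1, 1, 1, 1] . pi = 1

Solving yields:
  pi_0 = 21995/181863
  pi_1 = 49187/181863
  pi_2 = 8078/60621
  pi_3 = 4112/16533
  pi_4 = 41215/181863

Verification (pi * P):
  21995/181863*3/20 + 49187/181863*1/10 + 8078/60621*1/20 + 4112/16533*1/20 + 41215/181863*1/4 = 21995/181863 = pi_0  (ok)
  21995/181863*1/20 + 49187/181863*1/4 + 8078/60621*1/20 + 4112/16533*2/5 + 41215/181863*2/5 = 49187/181863 = pi_1  (ok)
  21995/181863*1/20 + 49187/181863*1/10 + 8078/60621*1/5 + 4112/16533*1/4 + 41215/181863*1/20 = 8078/60621 = pi_2  (ok)
  21995/181863*1/5 + 49187/181863*1/2 + 8078/60621*1/20 + 4112/16533*3/20 + 41215/181863*1/5 = 4112/16533 = pi_3  (ok)
  21995/181863*11/20 + 49187/181863*1/20 + 8078/60621*13/20 + 4112/16533*3/20 + 41215/181863*1/10 = 41215/181863 = pi_4  (ok)

Answer: 21995/181863 49187/181863 8078/60621 4112/16533 41215/181863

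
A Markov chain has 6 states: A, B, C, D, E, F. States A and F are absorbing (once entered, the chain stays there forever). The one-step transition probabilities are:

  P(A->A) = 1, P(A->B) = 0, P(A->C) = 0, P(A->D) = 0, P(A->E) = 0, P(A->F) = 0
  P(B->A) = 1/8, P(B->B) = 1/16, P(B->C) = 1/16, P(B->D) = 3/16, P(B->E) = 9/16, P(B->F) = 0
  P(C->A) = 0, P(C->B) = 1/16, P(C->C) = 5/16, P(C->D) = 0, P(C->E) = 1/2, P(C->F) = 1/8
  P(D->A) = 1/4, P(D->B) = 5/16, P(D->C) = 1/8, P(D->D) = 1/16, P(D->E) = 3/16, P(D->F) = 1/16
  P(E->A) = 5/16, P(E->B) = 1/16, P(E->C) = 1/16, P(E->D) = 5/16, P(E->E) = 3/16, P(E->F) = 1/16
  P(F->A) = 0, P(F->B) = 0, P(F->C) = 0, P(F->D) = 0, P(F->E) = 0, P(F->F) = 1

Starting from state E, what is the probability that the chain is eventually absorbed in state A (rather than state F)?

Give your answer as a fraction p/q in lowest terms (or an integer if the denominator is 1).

Let a_i = P(absorbed in A | start in state i).
Boundary conditions: a_A = 1, a_F = 0.
For each transient state i, a_i = sum_j P(i->j) * a_j:
  a_B = 1/8*a_A + 1/16*a_B + 1/16*a_C + 3/16*a_D + 9/16*a_E + 0*a_F
  a_C = 0*a_A + 1/16*a_B + 5/16*a_C + 0*a_D + 1/2*a_E + 1/8*a_F
  a_D = 1/4*a_A + 5/16*a_B + 1/8*a_C + 1/16*a_D + 3/16*a_E + 1/16*a_F
  a_E = 5/16*a_A + 1/16*a_B + 1/16*a_C + 5/16*a_D + 3/16*a_E + 1/16*a_F

Substituting a_A = 1 and a_F = 0, rearrange to (I - Q) a = r where r[i] = P(i -> A):
  [15/16, -1/16, -3/16, -9/16] . (a_B, a_C, a_D, a_E) = 1/8
  [-1/16, 11/16, 0, -1/2] . (a_B, a_C, a_D, a_E) = 0
  [-5/16, -1/8, 15/16, -3/16] . (a_B, a_C, a_D, a_E) = 1/4
  [-1/16, -1/16, -5/16, 13/16] . (a_B, a_C, a_D, a_E) = 5/16

Solving yields:
  a_B = 4020/4939
  a_C = 3238/4939
  a_D = 15515/19756
  a_E = 15799/19756

Starting state is E, so the absorption probability is a_E = 15799/19756.

Answer: 15799/19756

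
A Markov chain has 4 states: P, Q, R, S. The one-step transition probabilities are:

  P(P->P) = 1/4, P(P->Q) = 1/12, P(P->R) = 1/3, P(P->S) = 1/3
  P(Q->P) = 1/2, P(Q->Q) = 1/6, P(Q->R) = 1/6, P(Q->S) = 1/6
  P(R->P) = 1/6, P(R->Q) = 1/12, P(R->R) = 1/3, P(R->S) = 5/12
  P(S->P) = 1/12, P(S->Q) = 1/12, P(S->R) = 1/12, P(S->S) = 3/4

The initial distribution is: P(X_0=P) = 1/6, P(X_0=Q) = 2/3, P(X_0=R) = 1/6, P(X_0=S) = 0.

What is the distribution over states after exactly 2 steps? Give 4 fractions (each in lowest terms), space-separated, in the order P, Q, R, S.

Answer: 49/216 41/432 217/864 41/96

Derivation:
Propagating the distribution step by step (d_{t+1} = d_t * P):
d_0 = (P=1/6, Q=2/3, R=1/6, S=0)
  d_1[P] = 1/6*1/4 + 2/3*1/2 + 1/6*1/6 + 0*1/12 = 29/72
  d_1[Q] = 1/6*1/12 + 2/3*1/6 + 1/6*1/12 + 0*1/12 = 5/36
  d_1[R] = 1/6*1/3 + 2/3*1/6 + 1/6*1/3 + 0*1/12 = 2/9
  d_1[S] = 1/6*1/3 + 2/3*1/6 + 1/6*5/12 + 0*3/4 = 17/72
d_1 = (P=29/72, Q=5/36, R=2/9, S=17/72)
  d_2[P] = 29/72*1/4 + 5/36*1/2 + 2/9*1/6 + 17/72*1/12 = 49/216
  d_2[Q] = 29/72*1/12 + 5/36*1/6 + 2/9*1/12 + 17/72*1/12 = 41/432
  d_2[R] = 29/72*1/3 + 5/36*1/6 + 2/9*1/3 + 17/72*1/12 = 217/864
  d_2[S] = 29/72*1/3 + 5/36*1/6 + 2/9*5/12 + 17/72*3/4 = 41/96
d_2 = (P=49/216, Q=41/432, R=217/864, S=41/96)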